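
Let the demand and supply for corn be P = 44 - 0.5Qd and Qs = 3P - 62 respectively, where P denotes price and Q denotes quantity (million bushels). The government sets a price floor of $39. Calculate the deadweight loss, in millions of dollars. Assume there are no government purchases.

135

Rearranging demand gives Qd = 88 - 2P. Equilibrium: 88 - 2P = 3P - 62, so 150 = 5P and P* = 30, Q* = 28.
The floor of 39 is above the equilibrium price 30, so it binds.
At P = 39: Qd = 88 - 2·39 = 10 and Qs = 3·39 - 62 = 55.
Quantity traded falls to 10. At Q = 10 the demand price is (88 - 10)/2 = 39 and the supply price is (62 + 10)/3 = 24.
Deadweight loss = ½ · (39 - 24) · (28 - 10) = ½ · 15 · 18 = 135.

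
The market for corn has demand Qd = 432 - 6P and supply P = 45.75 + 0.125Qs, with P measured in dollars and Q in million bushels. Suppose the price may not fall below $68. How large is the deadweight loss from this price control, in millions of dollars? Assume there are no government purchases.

635.25

Rearranging supply gives Qs = 8P - 366. In a free market, 432 - 6P = 8P - 366 gives the equilibrium P* = 57, Q* = 90.
The floor of 68 is above the equilibrium price 57, so it binds.
At P = 68: Qd = 432 - 6·68 = 24 and Qs = 8·68 - 366 = 178.
Quantity traded falls to 24. At Q = 24 the demand price is (432 - 24)/6 = 68 and the supply price is (366 + 24)/8 = 48.75.
Deadweight loss = ½ · (68 - 48.75) · (90 - 24) = ½ · 19.25 · 66 = 635.25.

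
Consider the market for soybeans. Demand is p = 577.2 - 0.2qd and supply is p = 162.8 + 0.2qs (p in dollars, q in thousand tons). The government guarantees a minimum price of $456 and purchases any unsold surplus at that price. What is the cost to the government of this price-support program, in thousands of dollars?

Rearranging demand gives qd = 2886 - 5p; rearranging supply gives qs = 5p - 814. Setting quantity demanded equal to quantity supplied, 2886 - 5p = 5p - 814, gives p* = 370 and q* = 1036.
Since 456 > 370, the floor is binding.
At p = 456: qd = 2886 - 5·456 = 606 and qs = 5·456 - 814 = 1466.
Surplus = qs - qd = 860.
Government expenditure = surplus × support price = 860 × 456 = 392160.

392160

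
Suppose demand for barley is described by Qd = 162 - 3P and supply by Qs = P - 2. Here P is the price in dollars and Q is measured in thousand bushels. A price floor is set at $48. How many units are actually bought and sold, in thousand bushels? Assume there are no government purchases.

18

Setting quantity demanded equal to quantity supplied, 162 - 3P = P - 2, gives P* = 41 and Q* = 39.
The floor of 48 is above the equilibrium price 41, so it binds.
At P = 48: Qd = 162 - 3·48 = 18 and Qs = 48 - 2 = 46.
The quantity actually transacted is the short side, demand: 18.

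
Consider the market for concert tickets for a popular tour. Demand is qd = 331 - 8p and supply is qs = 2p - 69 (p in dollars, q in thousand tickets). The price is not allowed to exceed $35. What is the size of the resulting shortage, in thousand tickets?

Equilibrium: 331 - 8p = 2p - 69, so 400 = 10p and p* = 40, q* = 11.
The ceiling of 35 is below the equilibrium price 40, so it binds.
At p = 35: qd = 331 - 8·35 = 51 and qs = 2·35 - 69 = 1.
Shortage = qd - qs = 51 - 1 = 50.

50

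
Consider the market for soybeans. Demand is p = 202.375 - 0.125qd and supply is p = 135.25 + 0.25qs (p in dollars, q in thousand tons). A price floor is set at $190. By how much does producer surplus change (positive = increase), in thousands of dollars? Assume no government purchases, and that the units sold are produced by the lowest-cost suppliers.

Rearranging demand gives qd = 1619 - 8p; rearranging supply gives qs = 4p - 541. Equilibrium: 1619 - 8p = 4p - 541, so 2160 = 12p and p* = 180, q* = 179.
The floor of 190 is above the equilibrium price 180, so it binds.
At p = 190: qd = 1619 - 8·190 = 99 and qs = 4·190 - 541 = 219.
Producer surplus without the control is ½ · (180 - 135.25) · 179 = 4005.125.
With the floor, 99 units are sold at 190. The supply price at q = 99 is 160, so PS = ½ · [(190 - 135.25) + (190 - 160)] · 99 = 4195.125.
Change in producer surplus = 4195.125 - 4005.125 = 190.

190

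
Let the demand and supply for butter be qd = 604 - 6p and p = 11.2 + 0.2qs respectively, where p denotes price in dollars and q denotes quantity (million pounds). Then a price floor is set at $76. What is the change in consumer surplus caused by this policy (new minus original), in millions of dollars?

Rearranging supply gives qs = 5p - 56. Setting quantity demanded equal to quantity supplied, 604 - 6p = 5p - 56, gives p* = 60 and q* = 244.
Because the floor (76) lies above the market-clearing price, it is binding.
At p = 76: qd = 604 - 6·76 = 148 and qs = 5·76 - 56 = 324.
Consumer surplus without the control is ½ · (302/3 - 60) · 244 = 14884/3.
With the floor, consumers buy 148 units at 76, so CS = ½ · (302/3 - 76) · 148 = 5476/3.
Change in consumer surplus = 5476/3 - 14884/3 = -3136.

-3136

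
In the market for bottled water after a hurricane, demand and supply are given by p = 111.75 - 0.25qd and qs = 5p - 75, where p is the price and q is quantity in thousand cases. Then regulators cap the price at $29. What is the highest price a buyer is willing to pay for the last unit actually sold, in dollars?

Rearranging demand gives qd = 447 - 4p. Equilibrium: 447 - 4p = 5p - 75, so 522 = 9p and p* = 58, q* = 215.
The ceiling of 29 is below the equilibrium price 58, so it binds.
At p = 29: qd = 447 - 4·29 = 331 and qs = 5·29 - 75 = 70.
Only 70 units reach the market. On the demand curve, the marginal buyer's willingness to pay at q = 70 is (447 - 70)/4 = 94.25.

94.25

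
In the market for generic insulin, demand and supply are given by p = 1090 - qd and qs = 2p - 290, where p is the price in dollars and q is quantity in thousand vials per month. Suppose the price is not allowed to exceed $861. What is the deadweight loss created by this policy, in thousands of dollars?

0

Rearranging demand gives qd = 1090 - p. In a free market, 1090 - p = 2p - 290 gives the equilibrium p* = 460, q* = 630.
Since 861 is above p* = 460, the ceiling does not bind and the free-market outcome prevails.
Since the control does not bind, no trades are prevented and deadweight loss is zero.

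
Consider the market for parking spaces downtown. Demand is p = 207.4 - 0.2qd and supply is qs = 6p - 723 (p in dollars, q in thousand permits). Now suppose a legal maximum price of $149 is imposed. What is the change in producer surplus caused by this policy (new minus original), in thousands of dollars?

Rearranging demand gives qd = 1037 - 5p. Setting quantity demanded equal to quantity supplied, 1037 - 5p = 6p - 723, gives p* = 160 and q* = 237.
Because the ceiling (149) lies below the market-clearing price, it is binding.
At p = 149: qd = 1037 - 5·149 = 292 and qs = 6·149 - 723 = 171.
Producer surplus without the control is ½ · (160 - 120.5) · 237 = 4680.75.
With the ceiling, producers sell 171 units at 149, so PS = ½ · (149 - 120.5) · 171 = 2436.75.
Change in producer surplus = 2436.75 - 4680.75 = -2244.

-2244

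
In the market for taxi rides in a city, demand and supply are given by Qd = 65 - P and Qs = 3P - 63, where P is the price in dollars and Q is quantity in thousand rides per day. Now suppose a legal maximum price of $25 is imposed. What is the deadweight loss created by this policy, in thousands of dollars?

Setting quantity demanded equal to quantity supplied, 65 - P = 3P - 63, gives P* = 32 and Q* = 33.
Since 25 < 32, the ceiling is binding.
At P = 25: Qd = 65 - 25 = 40 and Qs = 3·25 - 63 = 12.
Quantity traded falls to 12. At Q = 12 the demand price is 65 - 12 = 53 and the supply price is (63 + 12)/3 = 25.
Deadweight loss = ½ · (53 - 25) · (33 - 12) = ½ · 28 · 21 = 294.

294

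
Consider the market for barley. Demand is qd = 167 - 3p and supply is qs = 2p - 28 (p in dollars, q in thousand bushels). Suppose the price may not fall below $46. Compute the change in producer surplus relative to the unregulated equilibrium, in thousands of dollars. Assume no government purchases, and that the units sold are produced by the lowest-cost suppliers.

In a free market, 167 - 3p = 2p - 28 gives the equilibrium p* = 39, q* = 50.
Since 46 > 39, the floor is binding.
At p = 46: qd = 167 - 3·46 = 29 and qs = 2·46 - 28 = 64.
Producer surplus without the control is ½ · (39 - 14) · 50 = 625.
With the floor, 29 units are sold at 46. The supply price at q = 29 is 28.5, so PS = ½ · [(46 - 14) + (46 - 28.5)] · 29 = 717.75.
Change in producer surplus = 717.75 - 625 = 92.75.

92.75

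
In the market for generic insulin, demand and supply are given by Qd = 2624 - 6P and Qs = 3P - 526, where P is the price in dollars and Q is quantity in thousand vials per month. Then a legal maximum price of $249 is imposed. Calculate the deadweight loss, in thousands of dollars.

In a free market, 2624 - 6P = 3P - 526 gives the equilibrium P* = 350, Q* = 524.
Since 249 < 350, the ceiling is binding.
At P = 249: Qd = 2624 - 6·249 = 1130 and Qs = 3·249 - 526 = 221.
Quantity traded falls to 221. At Q = 221 the demand price is (2624 - 221)/6 = 400.5 and the supply price is (526 + 221)/3 = 249.
Deadweight loss = ½ · (400.5 - 249) · (524 - 221) = ½ · 151.5 · 303 = 22952.25.

22952.25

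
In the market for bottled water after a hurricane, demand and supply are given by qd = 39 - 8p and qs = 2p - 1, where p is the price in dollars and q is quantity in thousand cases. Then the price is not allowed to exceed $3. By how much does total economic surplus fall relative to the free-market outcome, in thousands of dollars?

1.25

Setting quantity demanded equal to quantity supplied, 39 - 8p = 2p - 1, gives p* = 4 and q* = 7.
Since 3 < 4, the ceiling is binding.
At p = 3: qd = 39 - 8·3 = 15 and qs = 2·3 - 1 = 5.
Quantity traded falls to 5. At q = 5 the demand price is (39 - 5)/8 = 4.25 and the supply price is (1 + 5)/2 = 3.
Deadweight loss = ½ · (4.25 - 3) · (7 - 5) = ½ · 1.25 · 2 = 1.25.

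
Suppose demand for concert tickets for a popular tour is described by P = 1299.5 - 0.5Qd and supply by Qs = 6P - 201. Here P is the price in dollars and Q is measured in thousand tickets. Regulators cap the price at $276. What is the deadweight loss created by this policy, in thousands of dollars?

65712

Rearranging demand gives Qd = 2599 - 2P. Equilibrium: 2599 - 2P = 6P - 201, so 2800 = 8P and P* = 350, Q* = 1899.
Since 276 < 350, the ceiling is binding.
At P = 276: Qd = 2599 - 2·276 = 2047 and Qs = 6·276 - 201 = 1455.
Quantity traded falls to 1455. At Q = 1455 the demand price is (2599 - 1455)/2 = 572 and the supply price is (201 + 1455)/6 = 276.
Deadweight loss = ½ · (572 - 276) · (1899 - 1455) = ½ · 296 · 444 = 65712.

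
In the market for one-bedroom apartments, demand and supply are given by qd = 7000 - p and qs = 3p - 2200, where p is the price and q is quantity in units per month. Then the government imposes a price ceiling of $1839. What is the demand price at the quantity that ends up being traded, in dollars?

Setting quantity demanded equal to quantity supplied, 7000 - p = 3p - 2200, gives p* = 2300 and q* = 4700.
Because the ceiling (1839) lies below the market-clearing price, it is binding.
At p = 1839: qd = 7000 - 1839 = 5161 and qs = 3·1839 - 2200 = 3317.
Only 3317 units reach the market. On the demand curve, the marginal buyer's willingness to pay at q = 3317 is (7000 - 3317) = 3683.

3683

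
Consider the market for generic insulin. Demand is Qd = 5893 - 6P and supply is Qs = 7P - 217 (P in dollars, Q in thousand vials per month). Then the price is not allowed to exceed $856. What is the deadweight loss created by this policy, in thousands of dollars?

0

Without the control the market clears where 5893 - 6P = 7P - 217, i.e. P* = 470 and Q* = 3073.
Since 856 is above P* = 470, the ceiling does not bind and the free-market outcome prevails.
Since the control does not bind, no trades are prevented and deadweight loss is zero.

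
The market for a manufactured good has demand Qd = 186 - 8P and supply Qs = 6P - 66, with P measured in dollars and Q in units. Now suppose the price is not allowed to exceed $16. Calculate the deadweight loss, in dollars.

Equilibrium: 186 - 8P = 6P - 66, so 252 = 14P and P* = 18, Q* = 42.
Because the ceiling (16) lies below the market-clearing price, it is binding.
At P = 16: Qd = 186 - 8·16 = 58 and Qs = 6·16 - 66 = 30.
Quantity traded falls to 30. At Q = 30 the demand price is (186 - 30)/8 = 19.5 and the supply price is (66 + 30)/6 = 16.
Deadweight loss = ½ · (19.5 - 16) · (42 - 30) = ½ · 3.5 · 12 = 21.

21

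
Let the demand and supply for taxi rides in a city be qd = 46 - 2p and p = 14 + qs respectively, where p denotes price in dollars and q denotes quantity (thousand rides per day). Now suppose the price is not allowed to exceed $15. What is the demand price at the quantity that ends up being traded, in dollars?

Rearranging supply gives qs = p - 14. Without the control the market clears where 46 - 2p = p - 14, i.e. p* = 20 and q* = 6.
Since 15 < 20, the ceiling is binding.
At p = 15: qd = 46 - 2·15 = 16 and qs = 15 - 14 = 1.
Only 1 units reach the market. On the demand curve, the marginal buyer's willingness to pay at q = 1 is (46 - 1)/2 = 22.5.

22.5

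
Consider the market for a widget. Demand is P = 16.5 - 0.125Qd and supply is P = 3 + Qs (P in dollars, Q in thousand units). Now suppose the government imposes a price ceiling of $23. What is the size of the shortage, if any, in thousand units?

Rearranging demand gives Qd = 132 - 8P; rearranging supply gives Qs = P - 3. Setting quantity demanded equal to quantity supplied, 132 - 8P = P - 3, gives P* = 15 and Q* = 12.
Since 23 is above P* = 15, the ceiling does not bind and the free-market outcome prevails.
Since the control does not bind, there is no shortage.

0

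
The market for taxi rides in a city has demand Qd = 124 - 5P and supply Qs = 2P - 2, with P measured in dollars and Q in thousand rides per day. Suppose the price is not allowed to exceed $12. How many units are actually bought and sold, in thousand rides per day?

22

In a free market, 124 - 5P = 2P - 2 gives the equilibrium P* = 18, Q* = 34.
Since 12 < 18, the ceiling is binding.
At P = 12: Qd = 124 - 5·12 = 64 and Qs = 2·12 - 2 = 22.
The quantity actually transacted is the short side, supply: 22.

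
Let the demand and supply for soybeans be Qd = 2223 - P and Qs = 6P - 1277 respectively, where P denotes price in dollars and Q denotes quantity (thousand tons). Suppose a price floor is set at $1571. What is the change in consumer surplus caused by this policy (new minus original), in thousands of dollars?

Setting quantity demanded equal to quantity supplied, 2223 - P = 6P - 1277, gives P* = 500 and Q* = 1723.
Since 1571 > 500, the floor is binding.
At P = 1571: Qd = 2223 - 1571 = 652 and Qs = 6·1571 - 1277 = 8149.
Consumer surplus without the control is ½ · (2223 - 500) · 1723 = 1484364.5.
With the floor, consumers buy 652 units at 1571, so CS = ½ · (2223 - 1571) · 652 = 212552.
Change in consumer surplus = 212552 - 1484364.5 = -1271812.5.

-1271812.5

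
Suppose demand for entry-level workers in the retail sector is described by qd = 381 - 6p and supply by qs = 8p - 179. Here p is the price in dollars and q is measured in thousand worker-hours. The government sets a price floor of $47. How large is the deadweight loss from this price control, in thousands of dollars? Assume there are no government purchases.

Equilibrium: 381 - 6p = 8p - 179, so 560 = 14p and p* = 40, q* = 141.
Since 47 > 40, the floor is binding.
At p = 47: qd = 381 - 6·47 = 99 and qs = 8·47 - 179 = 197.
Quantity traded falls to 99. At q = 99 the demand price is (381 - 99)/6 = 47 and the supply price is (179 + 99)/8 = 34.75.
Deadweight loss = ½ · (47 - 34.75) · (141 - 99) = ½ · 12.25 · 42 = 257.25.

257.25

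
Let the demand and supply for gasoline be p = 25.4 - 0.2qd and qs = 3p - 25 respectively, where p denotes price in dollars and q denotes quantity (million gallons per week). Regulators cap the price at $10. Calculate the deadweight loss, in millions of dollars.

Rearranging demand gives qd = 127 - 5p. Setting quantity demanded equal to quantity supplied, 127 - 5p = 3p - 25, gives p* = 19 and q* = 32.
Because the ceiling (10) lies below the market-clearing price, it is binding.
At p = 10: qd = 127 - 5·10 = 77 and qs = 3·10 - 25 = 5.
Quantity traded falls to 5. At q = 5 the demand price is (127 - 5)/5 = 24.4 and the supply price is (25 + 5)/3 = 10.
Deadweight loss = ½ · (24.4 - 10) · (32 - 5) = ½ · 14.4 · 27 = 194.4.

194.4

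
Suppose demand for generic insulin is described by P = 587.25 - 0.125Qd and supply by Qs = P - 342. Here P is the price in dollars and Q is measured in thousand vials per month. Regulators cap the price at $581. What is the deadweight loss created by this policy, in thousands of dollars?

Rearranging demand gives Qd = 4698 - 8P. Equilibrium: 4698 - 8P = P - 342, so 5040 = 9P and P* = 560, Q* = 218.
Since 581 is above P* = 560, the ceiling does not bind and the free-market outcome prevails.
Since the control does not bind, no trades are prevented and deadweight loss is zero.

0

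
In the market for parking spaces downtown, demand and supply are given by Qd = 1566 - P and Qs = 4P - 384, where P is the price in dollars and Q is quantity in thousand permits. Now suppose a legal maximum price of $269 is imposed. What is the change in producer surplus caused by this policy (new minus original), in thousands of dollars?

Setting quantity demanded equal to quantity supplied, 1566 - P = 4P - 384, gives P* = 390 and Q* = 1176.
Because the ceiling (269) lies below the market-clearing price, it is binding.
At P = 269: Qd = 1566 - 269 = 1297 and Qs = 4·269 - 384 = 692.
Producer surplus without the control is ½ · (390 - 96) · 1176 = 172872.
With the ceiling, producers sell 692 units at 269, so PS = ½ · (269 - 96) · 692 = 59858.
Change in producer surplus = 59858 - 172872 = -113014.

-113014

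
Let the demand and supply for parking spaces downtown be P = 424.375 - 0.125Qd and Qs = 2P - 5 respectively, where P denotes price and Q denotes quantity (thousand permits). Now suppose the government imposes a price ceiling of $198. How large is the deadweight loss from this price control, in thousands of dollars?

Rearranging demand gives Qd = 3395 - 8P. Without the control the market clears where 3395 - 8P = 2P - 5, i.e. P* = 340 and Q* = 675.
Since 198 < 340, the ceiling is binding.
At P = 198: Qd = 3395 - 8·198 = 1811 and Qs = 2·198 - 5 = 391.
Quantity traded falls to 391. At Q = 391 the demand price is (3395 - 391)/8 = 375.5 and the supply price is (5 + 391)/2 = 198.
Deadweight loss = ½ · (375.5 - 198) · (675 - 391) = ½ · 177.5 · 284 = 25205.

25205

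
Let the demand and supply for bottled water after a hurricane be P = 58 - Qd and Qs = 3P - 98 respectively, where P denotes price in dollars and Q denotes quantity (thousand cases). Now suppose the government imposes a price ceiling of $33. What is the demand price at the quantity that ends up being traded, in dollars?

Rearranging demand gives Qd = 58 - P. In a free market, 58 - P = 3P - 98 gives the equilibrium P* = 39, Q* = 19.
Because the ceiling (33) lies below the market-clearing price, it is binding.
At P = 33: Qd = 58 - 33 = 25 and Qs = 3·33 - 98 = 1.
Only 1 units reach the market. On the demand curve, the marginal buyer's willingness to pay at Q = 1 is (58 - 1) = 57.

57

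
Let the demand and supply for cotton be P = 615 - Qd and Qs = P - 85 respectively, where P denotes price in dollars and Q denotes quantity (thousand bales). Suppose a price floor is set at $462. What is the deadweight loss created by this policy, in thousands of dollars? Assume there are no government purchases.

Rearranging demand gives Qd = 615 - P. In a free market, 615 - P = P - 85 gives the equilibrium P* = 350, Q* = 265.
Since 462 > 350, the floor is binding.
At P = 462: Qd = 615 - 462 = 153 and Qs = 462 - 85 = 377.
Quantity traded falls to 153. At Q = 153 the demand price is 615 - 153 = 462 and the supply price is 85 + 153 = 238.
Deadweight loss = ½ · (462 - 238) · (265 - 153) = ½ · 224 · 112 = 12544.

12544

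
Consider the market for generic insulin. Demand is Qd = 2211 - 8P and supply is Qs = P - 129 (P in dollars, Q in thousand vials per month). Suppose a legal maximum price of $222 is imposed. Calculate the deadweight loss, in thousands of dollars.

Without the control the market clears where 2211 - 8P = P - 129, i.e. P* = 260 and Q* = 131.
Because the ceiling (222) lies below the market-clearing price, it is binding.
At P = 222: Qd = 2211 - 8·222 = 435 and Qs = 222 - 129 = 93.
Quantity traded falls to 93. At Q = 93 the demand price is (2211 - 93)/8 = 264.75 and the supply price is 129 + 93 = 222.
Deadweight loss = ½ · (264.75 - 222) · (131 - 93) = ½ · 42.75 · 38 = 812.25.

812.25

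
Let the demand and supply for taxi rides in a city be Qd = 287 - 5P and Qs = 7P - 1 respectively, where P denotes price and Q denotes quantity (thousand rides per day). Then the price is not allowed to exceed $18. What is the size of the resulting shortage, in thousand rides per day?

Without the control the market clears where 287 - 5P = 7P - 1, i.e. P* = 24 and Q* = 167.
Since 18 < 24, the ceiling is binding.
At P = 18: Qd = 287 - 5·18 = 197 and Qs = 7·18 - 1 = 125.
Shortage = Qd - Qs = 197 - 125 = 72.

72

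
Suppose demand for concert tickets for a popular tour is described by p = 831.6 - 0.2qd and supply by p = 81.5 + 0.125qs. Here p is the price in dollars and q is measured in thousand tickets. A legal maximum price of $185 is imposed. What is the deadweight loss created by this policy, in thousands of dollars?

355940

Rearranging demand gives qd = 4158 - 5p; rearranging supply gives qs = 8p - 652. Setting quantity demanded equal to quantity supplied, 4158 - 5p = 8p - 652, gives p* = 370 and q* = 2308.
Since 185 < 370, the ceiling is binding.
At p = 185: qd = 4158 - 5·185 = 3233 and qs = 8·185 - 652 = 828.
Quantity traded falls to 828. At q = 828 the demand price is (4158 - 828)/5 = 666 and the supply price is (652 + 828)/8 = 185.
Deadweight loss = ½ · (666 - 185) · (2308 - 828) = ½ · 481 · 1480 = 355940.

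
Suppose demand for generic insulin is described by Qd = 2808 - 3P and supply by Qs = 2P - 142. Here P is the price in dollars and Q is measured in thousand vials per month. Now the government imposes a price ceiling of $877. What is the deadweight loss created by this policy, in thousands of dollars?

Equilibrium: 2808 - 3P = 2P - 142, so 2950 = 5P and P* = 590, Q* = 1038.
Since 877 is above P* = 590, the ceiling does not bind and the free-market outcome prevails.
Since the control does not bind, no trades are prevented and deadweight loss is zero.

0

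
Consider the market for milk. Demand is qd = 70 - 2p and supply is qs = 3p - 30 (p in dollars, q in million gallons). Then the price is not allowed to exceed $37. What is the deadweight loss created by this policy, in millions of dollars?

0

Without the control the market clears where 70 - 2p = 3p - 30, i.e. p* = 20 and q* = 30.
Since 37 is above p* = 20, the ceiling does not bind and the free-market outcome prevails.
Since the control does not bind, no trades are prevented and deadweight loss is zero.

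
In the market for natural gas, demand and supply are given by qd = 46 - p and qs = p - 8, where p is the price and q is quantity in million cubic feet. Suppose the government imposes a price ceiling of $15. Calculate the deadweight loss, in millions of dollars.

In a free market, 46 - p = p - 8 gives the equilibrium p* = 27, q* = 19.
Since 15 < 27, the ceiling is binding.
At p = 15: qd = 46 - 15 = 31 and qs = 15 - 8 = 7.
Quantity traded falls to 7. At q = 7 the demand price is 46 - 7 = 39 and the supply price is 8 + 7 = 15.
Deadweight loss = ½ · (39 - 15) · (19 - 7) = ½ · 24 · 12 = 144.

144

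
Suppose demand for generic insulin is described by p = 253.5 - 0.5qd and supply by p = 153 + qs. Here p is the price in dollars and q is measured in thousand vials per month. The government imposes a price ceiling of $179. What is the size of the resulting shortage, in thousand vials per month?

123

Rearranging demand gives qd = 507 - 2p; rearranging supply gives qs = p - 153. Setting quantity demanded equal to quantity supplied, 507 - 2p = p - 153, gives p* = 220 and q* = 67.
Since 179 < 220, the ceiling is binding.
At p = 179: qd = 507 - 2·179 = 149 and qs = 179 - 153 = 26.
Shortage = qd - qs = 149 - 26 = 123.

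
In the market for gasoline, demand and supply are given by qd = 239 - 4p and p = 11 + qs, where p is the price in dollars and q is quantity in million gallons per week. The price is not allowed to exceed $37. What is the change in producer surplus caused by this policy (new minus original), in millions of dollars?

Rearranging supply gives qs = p - 11. Setting quantity demanded equal to quantity supplied, 239 - 4p = p - 11, gives p* = 50 and q* = 39.
Because the ceiling (37) lies below the market-clearing price, it is binding.
At p = 37: qd = 239 - 4·37 = 91 and qs = 37 - 11 = 26.
Producer surplus without the control is ½ · (50 - 11) · 39 = 760.5.
With the ceiling, producers sell 26 units at 37, so PS = ½ · (37 - 11) · 26 = 338.
Change in producer surplus = 338 - 760.5 = -422.5.

-422.5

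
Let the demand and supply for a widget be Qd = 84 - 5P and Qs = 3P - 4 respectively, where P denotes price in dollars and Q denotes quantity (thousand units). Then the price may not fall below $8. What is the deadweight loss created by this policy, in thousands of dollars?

0

Without the control the market clears where 84 - 5P = 3P - 4, i.e. P* = 11 and Q* = 29.
Since 8 is below P* = 11, the floor does not bind and the free-market outcome prevails.
Since the control does not bind, no trades are prevented and deadweight loss is zero.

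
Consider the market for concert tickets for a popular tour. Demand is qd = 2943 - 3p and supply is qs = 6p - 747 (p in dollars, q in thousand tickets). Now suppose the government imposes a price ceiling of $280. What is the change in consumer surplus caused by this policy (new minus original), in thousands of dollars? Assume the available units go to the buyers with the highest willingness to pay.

Setting quantity demanded equal to quantity supplied, 2943 - 3p = 6p - 747, gives p* = 410 and q* = 1713.
Since 280 < 410, the ceiling is binding.
At p = 280: qd = 2943 - 3·280 = 2103 and qs = 6·280 - 747 = 933.
Consumer surplus without the control is ½ · (981 - 410) · 1713 = 489061.5.
With the ceiling, 933 units are sold at 280 (assume they go to the highest-value buyers). The demand price at q = 933 is 670, so CS = ½ · [(981 - 280) + (670 - 280)] · 933 = 508951.5.
Change in consumer surplus = 508951.5 - 489061.5 = 19890.

19890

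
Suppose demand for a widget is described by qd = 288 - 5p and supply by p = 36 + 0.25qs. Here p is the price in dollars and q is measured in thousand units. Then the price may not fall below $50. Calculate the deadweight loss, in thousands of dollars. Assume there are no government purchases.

Rearranging supply gives qs = 4p - 144. Setting quantity demanded equal to quantity supplied, 288 - 5p = 4p - 144, gives p* = 48 and q* = 48.
Because the floor (50) lies above the market-clearing price, it is binding.
At p = 50: qd = 288 - 5·50 = 38 and qs = 4·50 - 144 = 56.
Quantity traded falls to 38. At q = 38 the demand price is (288 - 38)/5 = 50 and the supply price is (144 + 38)/4 = 45.5.
Deadweight loss = ½ · (50 - 45.5) · (48 - 38) = ½ · 4.5 · 10 = 22.5.

22.5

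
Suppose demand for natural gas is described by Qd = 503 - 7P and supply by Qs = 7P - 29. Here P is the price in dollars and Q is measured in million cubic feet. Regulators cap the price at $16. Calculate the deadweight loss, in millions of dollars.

Without the control the market clears where 503 - 7P = 7P - 29, i.e. P* = 38 and Q* = 237.
The ceiling of 16 is below the equilibrium price 38, so it binds.
At P = 16: Qd = 503 - 7·16 = 391 and Qs = 7·16 - 29 = 83.
Quantity traded falls to 83. At Q = 83 the demand price is (503 - 83)/7 = 60 and the supply price is (29 + 83)/7 = 16.
Deadweight loss = ½ · (60 - 16) · (237 - 83) = ½ · 44 · 154 = 3388.

3388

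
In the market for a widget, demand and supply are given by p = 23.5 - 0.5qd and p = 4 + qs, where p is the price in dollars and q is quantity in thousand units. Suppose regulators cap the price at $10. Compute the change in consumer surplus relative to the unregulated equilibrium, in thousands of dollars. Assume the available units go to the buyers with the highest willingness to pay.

29.75

Rearranging demand gives qd = 47 - 2p; rearranging supply gives qs = p - 4. Setting quantity demanded equal to quantity supplied, 47 - 2p = p - 4, gives p* = 17 and q* = 13.
Because the ceiling (10) lies below the market-clearing price, it is binding.
At p = 10: qd = 47 - 2·10 = 27 and qs = 10 - 4 = 6.
Consumer surplus without the control is ½ · (23.5 - 17) · 13 = 42.25.
With the ceiling, 6 units are sold at 10 (assume they go to the highest-value buyers). The demand price at q = 6 is 20.5, so CS = ½ · [(23.5 - 10) + (20.5 - 10)] · 6 = 72.
Change in consumer surplus = 72 - 42.25 = 29.75.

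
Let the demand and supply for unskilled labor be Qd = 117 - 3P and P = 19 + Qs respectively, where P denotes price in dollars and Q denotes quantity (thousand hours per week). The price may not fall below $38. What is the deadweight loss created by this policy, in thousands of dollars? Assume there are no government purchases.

Rearranging supply gives Qs = P - 19. Equilibrium: 117 - 3P = P - 19, so 136 = 4P and P* = 34, Q* = 15.
Because the floor (38) lies above the market-clearing price, it is binding.
At P = 38: Qd = 117 - 3·38 = 3 and Qs = 38 - 19 = 19.
Quantity traded falls to 3. At Q = 3 the demand price is (117 - 3)/3 = 38 and the supply price is 19 + 3 = 22.
Deadweight loss = ½ · (38 - 22) · (15 - 3) = ½ · 16 · 12 = 96.

96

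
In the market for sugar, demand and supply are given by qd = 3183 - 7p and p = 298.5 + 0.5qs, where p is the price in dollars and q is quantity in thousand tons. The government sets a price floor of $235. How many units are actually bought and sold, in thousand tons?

243

Rearranging supply gives qs = 2p - 597. Equilibrium: 3183 - 7p = 2p - 597, so 3780 = 9p and p* = 420, q* = 243.
The floor of 235 is below the equilibrium price 420, so it is not binding; the market clears at p* = 420, q* = 243.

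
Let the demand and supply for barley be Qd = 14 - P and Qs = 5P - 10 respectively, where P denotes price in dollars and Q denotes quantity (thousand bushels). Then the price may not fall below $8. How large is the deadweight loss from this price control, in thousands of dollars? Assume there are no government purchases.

Equilibrium: 14 - P = 5P - 10, so 24 = 6P and P* = 4, Q* = 10.
Because the floor (8) lies above the market-clearing price, it is binding.
At P = 8: Qd = 14 - 8 = 6 and Qs = 5·8 - 10 = 30.
Quantity traded falls to 6. At Q = 6 the demand price is 14 - 6 = 8 and the supply price is (10 + 6)/5 = 3.2.
Deadweight loss = ½ · (8 - 3.2) · (10 - 6) = ½ · 4.8 · 4 = 9.6.

9.6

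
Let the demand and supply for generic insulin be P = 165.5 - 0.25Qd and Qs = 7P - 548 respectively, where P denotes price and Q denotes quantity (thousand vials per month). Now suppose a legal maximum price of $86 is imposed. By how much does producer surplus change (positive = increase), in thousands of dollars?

Rearranging demand gives Qd = 662 - 4P. Equilibrium: 662 - 4P = 7P - 548, so 1210 = 11P and P* = 110, Q* = 222.
The ceiling of 86 is below the equilibrium price 110, so it binds.
At P = 86: Qd = 662 - 4·86 = 318 and Qs = 7·86 - 548 = 54.
Producer surplus without the control is ½ · (110 - 548/7) · 222 = 24642/7.
With the ceiling, producers sell 54 units at 86, so PS = ½ · (86 - 548/7) · 54 = 1458/7.
Change in producer surplus = 1458/7 - 24642/7 = -3312.

-3312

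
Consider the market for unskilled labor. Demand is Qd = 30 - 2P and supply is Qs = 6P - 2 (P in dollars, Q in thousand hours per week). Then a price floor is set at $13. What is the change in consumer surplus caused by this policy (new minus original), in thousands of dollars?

-117

In a free market, 30 - 2P = 6P - 2 gives the equilibrium P* = 4, Q* = 22.
The floor of 13 is above the equilibrium price 4, so it binds.
At P = 13: Qd = 30 - 2·13 = 4 and Qs = 6·13 - 2 = 76.
Consumer surplus without the control is ½ · (15 - 4) · 22 = 121.
With the floor, consumers buy 4 units at 13, so CS = ½ · (15 - 13) · 4 = 4.
Change in consumer surplus = 4 - 121 = -117.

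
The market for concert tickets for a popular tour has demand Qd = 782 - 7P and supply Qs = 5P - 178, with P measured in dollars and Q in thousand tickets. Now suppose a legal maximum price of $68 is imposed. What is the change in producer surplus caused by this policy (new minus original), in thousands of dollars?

-2304

Equilibrium: 782 - 7P = 5P - 178, so 960 = 12P and P* = 80, Q* = 222.
Because the ceiling (68) lies below the market-clearing price, it is binding.
At P = 68: Qd = 782 - 7·68 = 306 and Qs = 5·68 - 178 = 162.
Producer surplus without the control is ½ · (80 - 35.6) · 222 = 4928.4.
With the ceiling, producers sell 162 units at 68, so PS = ½ · (68 - 35.6) · 162 = 2624.4.
Change in producer surplus = 2624.4 - 4928.4 = -2304.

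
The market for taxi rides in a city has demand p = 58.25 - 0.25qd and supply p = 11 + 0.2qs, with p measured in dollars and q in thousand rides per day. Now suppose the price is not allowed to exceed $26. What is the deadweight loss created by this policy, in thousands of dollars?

Rearranging demand gives qd = 233 - 4p; rearranging supply gives qs = 5p - 55. Without the control the market clears where 233 - 4p = 5p - 55, i.e. p* = 32 and q* = 105.
Because the ceiling (26) lies below the market-clearing price, it is binding.
At p = 26: qd = 233 - 4·26 = 129 and qs = 5·26 - 55 = 75.
Quantity traded falls to 75. At q = 75 the demand price is (233 - 75)/4 = 39.5 and the supply price is (55 + 75)/5 = 26.
Deadweight loss = ½ · (39.5 - 26) · (105 - 75) = ½ · 13.5 · 30 = 202.5.

202.5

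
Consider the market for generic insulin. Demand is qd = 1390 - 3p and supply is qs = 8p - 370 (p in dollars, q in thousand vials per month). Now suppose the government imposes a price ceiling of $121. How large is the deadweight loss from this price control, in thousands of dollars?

22308

Without the control the market clears where 1390 - 3p = 8p - 370, i.e. p* = 160 and q* = 910.
Because the ceiling (121) lies below the market-clearing price, it is binding.
At p = 121: qd = 1390 - 3·121 = 1027 and qs = 8·121 - 370 = 598.
Quantity traded falls to 598. At q = 598 the demand price is (1390 - 598)/3 = 264 and the supply price is (370 + 598)/8 = 121.
Deadweight loss = ½ · (264 - 121) · (910 - 598) = ½ · 143 · 312 = 22308.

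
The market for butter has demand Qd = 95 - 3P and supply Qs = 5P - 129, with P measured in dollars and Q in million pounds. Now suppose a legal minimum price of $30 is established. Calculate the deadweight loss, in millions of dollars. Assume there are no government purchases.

9.6

Equilibrium: 95 - 3P = 5P - 129, so 224 = 8P and P* = 28, Q* = 11.
The floor of 30 is above the equilibrium price 28, so it binds.
At P = 30: Qd = 95 - 3·30 = 5 and Qs = 5·30 - 129 = 21.
Quantity traded falls to 5. At Q = 5 the demand price is (95 - 5)/3 = 30 and the supply price is (129 + 5)/5 = 26.8.
Deadweight loss = ½ · (30 - 26.8) · (11 - 5) = ½ · 3.2 · 6 = 9.6.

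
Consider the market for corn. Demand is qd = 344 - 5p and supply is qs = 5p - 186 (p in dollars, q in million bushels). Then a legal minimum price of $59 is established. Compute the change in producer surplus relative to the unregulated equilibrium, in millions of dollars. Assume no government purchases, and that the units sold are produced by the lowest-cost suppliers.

204

Equilibrium: 344 - 5p = 5p - 186, so 530 = 10p and p* = 53, q* = 79.
The floor of 59 is above the equilibrium price 53, so it binds.
At p = 59: qd = 344 - 5·59 = 49 and qs = 5·59 - 186 = 109.
Producer surplus without the control is ½ · (53 - 37.2) · 79 = 624.1.
With the floor, 49 units are sold at 59. The supply price at q = 49 is 47, so PS = ½ · [(59 - 37.2) + (59 - 47)] · 49 = 828.1.
Change in producer surplus = 828.1 - 624.1 = 204.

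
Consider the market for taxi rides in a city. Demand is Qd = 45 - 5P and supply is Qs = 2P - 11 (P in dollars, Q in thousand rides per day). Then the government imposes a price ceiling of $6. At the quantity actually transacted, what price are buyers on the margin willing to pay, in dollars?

Setting quantity demanded equal to quantity supplied, 45 - 5P = 2P - 11, gives P* = 8 and Q* = 5.
Because the ceiling (6) lies below the market-clearing price, it is binding.
At P = 6: Qd = 45 - 5·6 = 15 and Qs = 2·6 - 11 = 1.
Only 1 units reach the market. On the demand curve, the marginal buyer's willingness to pay at Q = 1 is (45 - 1)/5 = 8.8.

8.8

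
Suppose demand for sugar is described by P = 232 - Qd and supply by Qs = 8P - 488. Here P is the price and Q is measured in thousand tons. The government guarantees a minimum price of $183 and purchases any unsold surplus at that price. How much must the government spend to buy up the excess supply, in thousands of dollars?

169641

Rearranging demand gives Qd = 232 - P. In a free market, 232 - P = 8P - 488 gives the equilibrium P* = 80, Q* = 152.
Because the floor (183) lies above the market-clearing price, it is binding.
At P = 183: Qd = 232 - 183 = 49 and Qs = 8·183 - 488 = 976.
Surplus = Qs - Qd = 927.
Government expenditure = surplus × support price = 927 × 183 = 169641.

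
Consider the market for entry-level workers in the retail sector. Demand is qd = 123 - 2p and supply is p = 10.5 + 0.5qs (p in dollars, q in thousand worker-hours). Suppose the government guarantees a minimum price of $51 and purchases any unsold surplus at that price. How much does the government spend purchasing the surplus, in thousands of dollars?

Rearranging supply gives qs = 2p - 21. Setting quantity demanded equal to quantity supplied, 123 - 2p = 2p - 21, gives p* = 36 and q* = 51.
Because the floor (51) lies above the market-clearing price, it is binding.
At p = 51: qd = 123 - 2·51 = 21 and qs = 2·51 - 21 = 81.
Surplus = qs - qd = 60.
Government expenditure = surplus × support price = 60 × 51 = 3060.

3060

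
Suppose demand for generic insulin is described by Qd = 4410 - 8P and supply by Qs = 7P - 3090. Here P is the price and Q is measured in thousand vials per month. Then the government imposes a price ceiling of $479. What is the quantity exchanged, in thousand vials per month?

263

Without the control the market clears where 4410 - 8P = 7P - 3090, i.e. P* = 500 and Q* = 410.
Because the ceiling (479) lies below the market-clearing price, it is binding.
At P = 479: Qd = 4410 - 8·479 = 578 and Qs = 7·479 - 3090 = 263.
The quantity actually transacted is the short side, supply: 263.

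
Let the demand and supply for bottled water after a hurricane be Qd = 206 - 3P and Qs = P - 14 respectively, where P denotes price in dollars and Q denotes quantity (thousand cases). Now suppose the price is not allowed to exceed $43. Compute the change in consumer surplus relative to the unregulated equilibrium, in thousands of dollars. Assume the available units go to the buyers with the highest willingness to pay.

324

In a free market, 206 - 3P = P - 14 gives the equilibrium P* = 55, Q* = 41.
The ceiling of 43 is below the equilibrium price 55, so it binds.
At P = 43: Qd = 206 - 3·43 = 77 and Qs = 43 - 14 = 29.
Consumer surplus without the control is ½ · (206/3 - 55) · 41 = 1681/6.
With the ceiling, 29 units are sold at 43 (assume they go to the highest-value buyers). The demand price at Q = 29 is 59, so CS = ½ · [(206/3 - 43) + (59 - 43)] · 29 = 3625/6.
Change in consumer surplus = 3625/6 - 1681/6 = 324.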